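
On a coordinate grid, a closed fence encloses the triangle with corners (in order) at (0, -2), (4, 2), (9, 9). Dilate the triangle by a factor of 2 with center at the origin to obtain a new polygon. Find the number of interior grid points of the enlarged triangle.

The shoelace formula gives twice the area as |(0·2 − 4·(-2)) + (4·9 − 9·2) + (9·(-2) − 0·9)| = 8, so the area is 4.
Along each edge there are gcd(|Δx|,|Δy|)+1 lattice points, so counting each shared vertex once the boundary has gcd(4,4) + gcd(5,7) + gcd(9,11) = 4+1+1 = 6.
Scaling by 2 multiplies the area by 2² = 4 (so the new area is 16) and multiplies the boundary lattice-point count by 2, giving 12.
By Pick's theorem, the interior count of the dilated polygon is 16 − 12/2 + 1 = 11.

11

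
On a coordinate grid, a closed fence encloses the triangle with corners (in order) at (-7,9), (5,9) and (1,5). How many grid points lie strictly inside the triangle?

15

The shoelace formula gives twice the area as |((-7)·9 − 5·9) + (5·5 − 1·9) + (1·9 − (-7)·5)| = 48, so the area is 24.
Summing gcd(|Δx|,|Δy|) over the edges gives the boundary count: gcd(12,0) + gcd(4,4) + gcd(8,4) = 12+4+4 = 20.
By Pick's theorem A = I + B/2 − 1, so I = 24 − 20/2 + 1 = 15.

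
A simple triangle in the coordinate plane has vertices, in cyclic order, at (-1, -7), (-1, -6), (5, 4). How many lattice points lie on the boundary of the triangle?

4

The number of boundary lattice points is Σ gcd(|Δx|,|Δy|) = gcd(0,1) + gcd(6,10) + gcd(6,11) = 1+2+1 = 4.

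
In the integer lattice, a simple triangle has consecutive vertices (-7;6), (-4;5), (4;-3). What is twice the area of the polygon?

By the shoelace formula, twice the signed area is |[(-7)·5 − (-4)·6] + [(-4)·(-3) − 4·5] + [4·6 − (-7)·(-3)]| = 16, so the area is 8.

16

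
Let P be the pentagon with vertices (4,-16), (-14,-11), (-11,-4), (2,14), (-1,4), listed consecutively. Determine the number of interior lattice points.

The shoelace formula gives twice the area as |(4·(-11) − (-14)·(-16)) + ((-14)·(-4) − (-11)·(-11)) + ((-11)·14 − 2·(-4)) + (2·4 − (-1)·14) + ((-1)·(-16) − 4·4)| = 457, so the area is 457/2.
The number of boundary lattice points is Σ gcd(|Δx|,|Δy|) = gcd(18,5) + gcd(3,7) + gcd(13,18) + gcd(3,10) + gcd(5,20) = 1+1+1+1+5 = 9.
By Pick's theorem A = I + B/2 − 1, so I = 457/2 − 9/2 + 1 = 225.

225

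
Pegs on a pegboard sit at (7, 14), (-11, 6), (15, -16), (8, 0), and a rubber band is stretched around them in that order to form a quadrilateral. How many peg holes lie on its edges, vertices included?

6

The number of boundary lattice points is Σ gcd(|Δx|,|Δy|) = gcd(18,8) + gcd(26,22) + gcd(7,16) + gcd(1,14) = 2+2+1+1 = 6.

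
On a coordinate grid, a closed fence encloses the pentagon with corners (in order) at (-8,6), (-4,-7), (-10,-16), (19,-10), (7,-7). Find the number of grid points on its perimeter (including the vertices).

Summing gcd(|Δx|,|Δy|) over the edges gives the boundary count: gcd(4,13) + gcd(6,9) + gcd(29,6) + gcd(12,3) + gcd(15,13) = 1+3+1+3+1 = 9.

9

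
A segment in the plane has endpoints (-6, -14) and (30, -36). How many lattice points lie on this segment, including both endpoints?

3

The number of lattice points on a segment between lattice points is gcd(|Δx|,|Δy|) + 1 = gcd(36,22) + 1 = 2 + 1 = 3.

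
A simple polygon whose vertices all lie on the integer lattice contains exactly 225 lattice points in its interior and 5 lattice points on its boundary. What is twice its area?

By Pick's theorem, A = I + B/2 − 1 = 225 + 5/2 − 1 = 453/2.
Hence 2A = 453.

453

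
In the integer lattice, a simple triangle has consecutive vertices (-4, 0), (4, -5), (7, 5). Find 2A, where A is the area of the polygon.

95

The shoelace formula gives twice the area as |((-4)·(-5) − 4·0) + (4·5 − 7·(-5)) + (7·0 − (-4)·5)| = 95, so the area is 95/2.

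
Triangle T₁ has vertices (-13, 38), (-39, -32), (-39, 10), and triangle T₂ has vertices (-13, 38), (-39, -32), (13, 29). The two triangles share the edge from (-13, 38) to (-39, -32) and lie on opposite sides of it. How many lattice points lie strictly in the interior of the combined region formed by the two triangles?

The union is the simple quadrilateral with vertices (-13, 38), (-39, 10), (-39, -32), (13, 29) in order.
By the shoelace formula, twice the signed area is |[(-13)·10 − (-39)·38] + [(-39)·(-32) − (-39)·10] + [(-39)·29 − 13·(-32)] + [13·38 − (-13)·29]| = 3146, so the area is 1573.
Summing gcd(|Δx|,|Δy|) over the edges gives the boundary count: gcd(26,28) + gcd(0,42) + gcd(52,61) + gcd(26,9) = 2+42+1+1 = 46.
By Pick's theorem I = A − B/2 + 1 = 1573 − 46/2 + 1 = 1551.

1551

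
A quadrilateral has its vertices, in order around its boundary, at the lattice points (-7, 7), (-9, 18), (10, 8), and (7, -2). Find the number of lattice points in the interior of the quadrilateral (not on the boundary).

By the shoelace formula, twice the signed area is |((-7)·18 − (-9)·7) + ((-9)·8 − 10·18) + (10·(-2) − 7·8) + (7·7 − (-7)·(-2))| = 356, so the area is 178.
Summing gcd(|Δx|,|Δy|) over the edges gives the boundary count: gcd(2,11) + gcd(19,10) + gcd(3,10) + gcd(14,9) = 1+1+1+1 = 4.
By Pick's theorem A = I + B/2 − 1, so I = 178 − 4/2 + 1 = 177.

177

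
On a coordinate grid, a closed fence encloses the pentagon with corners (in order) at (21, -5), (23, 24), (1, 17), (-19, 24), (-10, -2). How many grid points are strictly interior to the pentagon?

The shoelace formula gives twice the area as |(21·24 − 23·(-5)) + (23·17 − 1·24) + (1·24 − (-19)·17) + ((-19)·(-2) − (-10)·24) + ((-10)·(-5) − 21·(-2))| = 1703, so the area is 1703/2.
Along each edge there are gcd(|Δx|,|Δy|)+1 lattice points, so counting each shared vertex once the boundary has gcd(2,29) + gcd(22,7) + gcd(20,7) + gcd(9,26) + gcd(31,3) = 1+1+1+1+1 = 5.
By Pick's theorem A = I + B/2 − 1, so I = 1703/2 − 5/2 + 1 = 850.

850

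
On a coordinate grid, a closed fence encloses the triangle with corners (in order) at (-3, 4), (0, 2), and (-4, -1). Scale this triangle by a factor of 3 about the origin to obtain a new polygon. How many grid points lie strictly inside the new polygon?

73

The shoelace formula gives twice the area as |((-3)·2 − 0·4) + (0·(-1) − (-4)·2) + ((-4)·4 − (-3)·(-1))| = 17, so the area is 8.5.
Summing gcd(|Δx|,|Δy|) over the edges gives the boundary count: gcd(3,2) + gcd(4,3) + gcd(1,5) = 1+1+1 = 3.
Scaling by 3 multiplies the area by 3² = 9 (so the new area is 153/2) and multiplies the boundary lattice-point count by 3, giving 9.
By Pick's theorem, the interior count of the dilated polygon is 153/2 − 9/2 + 1 = 73.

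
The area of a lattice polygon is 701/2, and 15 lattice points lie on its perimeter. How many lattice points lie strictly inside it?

344

From Pick's theorem, I = A − B/2 + 1 = 701/2 − 15/2 + 1 = 344.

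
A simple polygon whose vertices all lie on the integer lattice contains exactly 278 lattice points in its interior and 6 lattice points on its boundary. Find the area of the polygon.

By Pick's theorem, A = I + B/2 − 1 = 278 + 6/2 − 1 = 280.

280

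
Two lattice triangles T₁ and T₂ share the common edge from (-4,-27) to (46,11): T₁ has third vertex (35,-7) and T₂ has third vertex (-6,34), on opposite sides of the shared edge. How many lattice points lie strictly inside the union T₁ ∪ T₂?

The union is the simple quadrilateral with vertices (-4,-27), (35,-7), (46,11), (-6,34) in order.
By the shoelace formula, twice the signed area is |[(-4)·(-7) − 35·(-27)] + [35·11 − 46·(-7)] + [46·34 − (-6)·11] + [(-6)·(-27) − (-4)·34]| = 3608, so the area is 1804.
Along each edge there are gcd(|Δx|,|Δy|)+1 lattice points, so counting each shared vertex once the boundary has gcd(39,20) + gcd(11,18) + gcd(52,23) + gcd(2,61) = 1+1+1+1 = 4.
By Pick's theorem I = A − B/2 + 1 = 1804 − 4/2 + 1 = 1803.

1803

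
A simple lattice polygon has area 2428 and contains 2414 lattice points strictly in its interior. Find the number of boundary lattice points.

30

Pick's theorem gives A = I + B/2 − 1, so B = 2(A − I + 1) = 2(2428 − 2414 + 1) = 30.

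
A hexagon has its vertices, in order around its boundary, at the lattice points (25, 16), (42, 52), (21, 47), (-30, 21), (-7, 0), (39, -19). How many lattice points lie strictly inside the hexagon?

Using the shoelace formula, 2A = |(25·52 − 42·16) + (42·47 − 21·52) + (21·21 − (-30)·47) + ((-30)·0 − (-7)·21) + ((-7)·(-19) − 39·0) + (39·16 − 25·(-19))| = 4740, so the area is 2370.
The number of boundary lattice points is Σ gcd(|Δx|,|Δy|) = gcd(17,36) + gcd(21,5) + gcd(51,26) + gcd(23,21) + gcd(46,19) + gcd(14,35) = 1+1+1+1+1+7 = 12.
By Pick's theorem A = I + B/2 − 1, so I = 2370 − 12/2 + 1 = 2365.

2365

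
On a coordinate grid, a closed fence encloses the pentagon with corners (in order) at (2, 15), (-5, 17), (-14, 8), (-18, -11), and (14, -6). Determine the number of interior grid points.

By the shoelace formula, twice the signed area is |[2·17 − (-5)·15] + [(-5)·8 − (-14)·17] + [(-14)·(-11) − (-18)·8] + [(-18)·(-6) − 14·(-11)] + [14·15 − 2·(-6)]| = 1089, so the area is 1089/2.
Along each edge there are gcd(|Δx|,|Δy|)+1 lattice points, so counting each shared vertex once the boundary has gcd(7,2) + gcd(9,9) + gcd(4,19) + gcd(32,5) + gcd(12,21) = 1+9+1+1+3 = 15.
By Pick's theorem A = I + B/2 − 1, so I = 1089/2 − 15/2 + 1 = 538.

538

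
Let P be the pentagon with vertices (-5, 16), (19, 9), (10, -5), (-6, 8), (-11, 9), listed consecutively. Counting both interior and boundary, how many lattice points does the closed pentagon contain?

294

The shoelace formula gives twice the area as |((-5)·9 − 19·16) + (19·(-5) − 10·9) + (10·8 − (-6)·(-5)) + ((-6)·9 − (-11)·8) + ((-11)·16 − (-5)·9)| = 581, so the area is 290.5.
Summing gcd(|Δx|,|Δy|) over the edges gives the boundary count: gcd(24,7) + gcd(9,14) + gcd(16,13) + gcd(5,1) + gcd(6,7) = 1+1+1+1+1 = 5.
Pick's theorem gives I = A − B/2 + 1 = 290.5 − 5/2 + 1 = 289, so the closed region contains I + B = 289 + 5 = 294 lattice points.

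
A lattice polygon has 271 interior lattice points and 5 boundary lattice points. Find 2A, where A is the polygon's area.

Pick's theorem states A = I + B/2 − 1, so A = 271 + 5/2 − 1 = 545/2.
Hence 2A = 545.

545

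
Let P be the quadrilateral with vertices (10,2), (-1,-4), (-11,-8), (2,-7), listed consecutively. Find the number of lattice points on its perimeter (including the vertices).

The number of boundary lattice points is Σ gcd(|Δx|,|Δy|) = gcd(11,6) + gcd(10,4) + gcd(13,1) + gcd(8,9) = 1+2+1+1 = 5.

5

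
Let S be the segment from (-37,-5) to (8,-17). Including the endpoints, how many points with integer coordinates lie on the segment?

The number of lattice points on a segment between lattice points is gcd(|Δx|,|Δy|) + 1 = gcd(45,12) + 1 = 3 + 1 = 4.

4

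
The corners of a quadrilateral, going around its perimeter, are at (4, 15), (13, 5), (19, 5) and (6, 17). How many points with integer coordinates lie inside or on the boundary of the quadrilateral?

61

By the shoelace formula, twice the signed area is |[4·5 − 13·15] + [13·5 − 19·5] + [19·17 − 6·5] + [6·15 − 4·17]| = 110, so the area is 55.
Along each edge there are gcd(|Δx|,|Δy|)+1 lattice points, so counting each shared vertex once the boundary has gcd(9,10) + gcd(6,0) + gcd(13,12) + gcd(2,2) = 1+6+1+2 = 10.
Pick's theorem gives I = A − B/2 + 1 = 55 − 10/2 + 1 = 51, so the closed region contains I + B = 51 + 10 = 61 lattice points.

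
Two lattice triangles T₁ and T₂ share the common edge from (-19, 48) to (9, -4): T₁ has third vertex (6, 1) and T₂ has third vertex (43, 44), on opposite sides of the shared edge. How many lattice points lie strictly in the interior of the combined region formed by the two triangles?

1562

The union is the simple quadrilateral with vertices (-19, 48), (6, 1), (9, -4), (43, 44) in order.
The shoelace formula gives twice the area as |((-19)·1 − 6·48) + (6·(-4) − 9·1) + (9·44 − 43·(-4)) + (43·48 − (-19)·44)| = 3128, so the area is 1564.
The number of boundary lattice points is Σ gcd(|Δx|,|Δy|) = gcd(25,47) + gcd(3,5) + gcd(34,48) + gcd(62,4) = 1+1+2+2 = 6.
By Pick's theorem I = A − B/2 + 1 = 1564 − 6/2 + 1 = 1562.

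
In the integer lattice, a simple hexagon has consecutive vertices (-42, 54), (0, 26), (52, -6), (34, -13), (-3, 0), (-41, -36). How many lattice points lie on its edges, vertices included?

23

The number of boundary lattice points is Σ gcd(|Δx|,|Δy|) = gcd(42,28) + gcd(52,32) + gcd(18,7) + gcd(37,13) + gcd(38,36) + gcd(1,90) = 14+4+1+1+2+1 = 23.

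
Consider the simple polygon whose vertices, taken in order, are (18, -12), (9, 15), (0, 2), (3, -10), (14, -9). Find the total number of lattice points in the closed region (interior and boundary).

The shoelace formula gives twice the area as |[18·15 − 9·(-12)] + [9·2 − 0·15] + [0·(-10) − 3·2] + [3·(-9) − 14·(-10)] + [14·(-12) − 18·(-9)]| = 497, so the area is 248.5.
The number of boundary lattice points is Σ gcd(|Δx|,|Δy|) = gcd(9,27) + gcd(9,13) + gcd(3,12) + gcd(11,1) + gcd(4,3) = 9+1+3+1+1 = 15.
Pick's theorem gives I = A − B/2 + 1 = 248.5 − 15/2 + 1 = 242, so the closed region contains I + B = 242 + 15 = 257 lattice points.

257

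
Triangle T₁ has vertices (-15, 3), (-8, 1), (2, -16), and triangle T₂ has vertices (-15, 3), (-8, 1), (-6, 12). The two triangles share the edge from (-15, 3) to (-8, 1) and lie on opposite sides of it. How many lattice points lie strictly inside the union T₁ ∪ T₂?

85

The union is the simple quadrilateral with vertices (-15, 3), (2, -16), (-8, 1), (-6, 12) in order.
The shoelace formula gives twice the area as |[(-15)·(-16) − 2·3] + [2·1 − (-8)·(-16)] + [(-8)·12 − (-6)·1] + [(-6)·3 − (-15)·12]| = 180, so the area is 90.
Summing gcd(|Δx|,|Δy|) over the edges gives the boundary count: gcd(17,19) + gcd(10,17) + gcd(2,11) + gcd(9,9) = 1+1+1+9 = 12.
By Pick's theorem I = A − B/2 + 1 = 90 − 12/2 + 1 = 85.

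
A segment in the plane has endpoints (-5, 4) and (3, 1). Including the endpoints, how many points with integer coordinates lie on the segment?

The number of lattice points on a segment between lattice points is gcd(|Δx|,|Δy|) + 1 = gcd(8,3) + 1 = 1 + 1 = 2.

2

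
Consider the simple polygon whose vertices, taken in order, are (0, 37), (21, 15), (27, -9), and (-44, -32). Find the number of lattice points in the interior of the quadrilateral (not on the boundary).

By the shoelace formula, twice the signed area is |[0·15 − 21·37] + [21·(-9) − 27·15] + [27·(-32) − (-44)·(-9)] + [(-44)·37 − 0·(-32)]| = 4259, so the area is 4259/2.
Summing gcd(|Δx|,|Δy|) over the edges gives the boundary count: gcd(21,22) + gcd(6,24) + gcd(71,23) + gcd(44,69) = 1+6+1+1 = 9.
Pick's theorem gives I = A − B/2 + 1 = 4259/2 − 9/2 + 1 = 2126.

2126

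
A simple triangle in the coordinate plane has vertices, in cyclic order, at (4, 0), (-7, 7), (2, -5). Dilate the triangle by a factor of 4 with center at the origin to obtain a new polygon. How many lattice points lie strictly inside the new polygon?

Using the shoelace formula, 2A = |[4·7 − (-7)·0] + [(-7)·(-5) − 2·7] + [2·0 − 4·(-5)]| = 69, so the area is 34.5.
Summing gcd(|Δx|,|Δy|) over the edges gives the boundary count: gcd(11,7) + gcd(9,12) + gcd(2,5) = 1+3+1 = 5.
Scaling by 4 multiplies the area by 4² = 16 (so the new area is 552) and multiplies the boundary lattice-point count by 4, giving 20.
By Pick's theorem, the interior count of the dilated polygon is 552 − 20/2 + 1 = 543.

543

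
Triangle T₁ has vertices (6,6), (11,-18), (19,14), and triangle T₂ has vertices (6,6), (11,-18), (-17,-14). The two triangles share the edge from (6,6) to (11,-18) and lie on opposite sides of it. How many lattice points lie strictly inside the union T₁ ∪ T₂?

496

The union is the simple quadrilateral with vertices (6,6), (19,14), (11,-18), (-17,-14) in order.
By the shoelace formula, twice the signed area is |(6·14 − 19·6) + (19·(-18) − 11·14) + (11·(-14) − (-17)·(-18)) + ((-17)·6 − 6·(-14))| = 1004, so the area is 502.
The number of boundary lattice points is Σ gcd(|Δx|,|Δy|) = gcd(13,8) + gcd(8,32) + gcd(28,4) + gcd(23,20) = 1+8+4+1 = 14.
By Pick's theorem I = A − B/2 + 1 = 502 − 14/2 + 1 = 496.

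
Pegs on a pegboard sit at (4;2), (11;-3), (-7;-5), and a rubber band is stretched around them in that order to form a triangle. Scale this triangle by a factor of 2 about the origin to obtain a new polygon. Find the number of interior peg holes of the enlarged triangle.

The shoelace formula gives twice the area as |[4·(-3) − 11·2] + [11·(-5) − (-7)·(-3)] + [(-7)·2 − 4·(-5)]| = 104, so the area is 52.
Along each edge there are gcd(|Δx|,|Δy|)+1 lattice points, so counting each shared vertex once the boundary has gcd(7,5) + gcd(18,2) + gcd(11,7) = 1+2+1 = 4.
Scaling by 2 multiplies the area by 2² = 4 (so the new area is 208) and multiplies the boundary lattice-point count by 2, giving 8.
By Pick's theorem, the interior count of the dilated polygon is 208 − 8/2 + 1 = 205.

205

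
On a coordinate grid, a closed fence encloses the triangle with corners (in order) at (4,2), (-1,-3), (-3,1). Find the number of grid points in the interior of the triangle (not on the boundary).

12

The shoelace formula gives twice the area as |[4·(-3) − (-1)·2] + [(-1)·1 − (-3)·(-3)] + [(-3)·2 − 4·1]| = 30, so the area is 15.
Summing gcd(|Δx|,|Δy|) over the edges gives the boundary count: gcd(5,5) + gcd(2,4) + gcd(7,1) = 5+2+1 = 8.
Pick's theorem gives I = A − B/2 + 1 = 15 − 8/2 + 1 = 12.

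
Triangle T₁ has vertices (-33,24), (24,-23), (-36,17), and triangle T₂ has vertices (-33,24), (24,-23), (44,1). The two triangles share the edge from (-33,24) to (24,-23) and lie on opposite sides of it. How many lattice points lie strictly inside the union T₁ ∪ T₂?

The union is the simple quadrilateral with vertices (-33,24), (-36,17), (24,-23), (44,1) in order.
Using the shoelace formula, 2A = |[(-33)·17 − (-36)·24] + [(-36)·(-23) − 24·17] + [24·1 − 44·(-23)] + [44·24 − (-33)·1]| = 2848, so the area is 1424.
Along each edge there are gcd(|Δx|,|Δy|)+1 lattice points, so counting each shared vertex once the boundary has gcd(3,7) + gcd(60,40) + gcd(20,24) + gcd(77,23) = 1+20+4+1 = 26.
By Pick's theorem I = A − B/2 + 1 = 1424 − 26/2 + 1 = 1412.

1412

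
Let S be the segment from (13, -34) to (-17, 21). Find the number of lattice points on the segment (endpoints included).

The number of lattice points on a segment between lattice points is gcd(|Δx|,|Δy|) + 1 = gcd(30,55) + 1 = 5 + 1 = 6.

6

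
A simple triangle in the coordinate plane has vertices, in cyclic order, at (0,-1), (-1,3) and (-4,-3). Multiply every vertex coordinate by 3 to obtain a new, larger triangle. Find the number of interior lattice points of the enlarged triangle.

Using the shoelace formula, 2A = |(0·3 − (-1)·(-1)) + ((-1)·(-3) − (-4)·3) + ((-4)·(-1) − 0·(-3))| = 18, so the area is 9.
Along each edge there are gcd(|Δx|,|Δy|)+1 lattice points, so counting each shared vertex once the boundary has gcd(1,4) + gcd(3,6) + gcd(4,2) = 1+3+2 = 6.
Scaling by 3 multiplies the area by 3² = 9 (so the new area is 81) and multiplies the boundary lattice-point count by 3, giving 18.
By Pick's theorem, the interior count of the dilated polygon is 81 − 18/2 + 1 = 73.

73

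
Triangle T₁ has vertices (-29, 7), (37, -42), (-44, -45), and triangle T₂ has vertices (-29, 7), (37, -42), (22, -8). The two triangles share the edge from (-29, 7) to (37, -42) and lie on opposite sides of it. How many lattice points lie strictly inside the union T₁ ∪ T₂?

The union is the simple quadrilateral with vertices (-29, 7), (-44, -45), (37, -42), (22, -8) in order.
By the shoelace formula, twice the signed area is |((-29)·(-45) − (-44)·7) + ((-44)·(-42) − 37·(-45)) + (37·(-8) − 22·(-42)) + (22·7 − (-29)·(-8))| = 5676, so the area is 2838.
Summing gcd(|Δx|,|Δy|) over the edges gives the boundary count: gcd(15,52) + gcd(81,3) + gcd(15,34) + gcd(51,15) = 1+3+1+3 = 8.
By Pick's theorem I = A − B/2 + 1 = 2838 − 8/2 + 1 = 2835.

2835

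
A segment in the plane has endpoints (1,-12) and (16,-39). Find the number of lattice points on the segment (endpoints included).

4

The number of lattice points on a segment between lattice points is gcd(|Δx|,|Δy|) + 1 = gcd(15,27) + 1 = 3 + 1 = 4.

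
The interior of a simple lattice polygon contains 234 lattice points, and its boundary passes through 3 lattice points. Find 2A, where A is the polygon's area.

Pick's theorem states A = I + B/2 − 1, so A = 234 + 3/2 − 1 = 469/2.
Hence 2A = 469.

469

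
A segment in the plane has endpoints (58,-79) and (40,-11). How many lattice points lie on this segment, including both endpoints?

The number of lattice points on a segment between lattice points is gcd(|Δx|,|Δy|) + 1 = gcd(18,68) + 1 = 2 + 1 = 3.

3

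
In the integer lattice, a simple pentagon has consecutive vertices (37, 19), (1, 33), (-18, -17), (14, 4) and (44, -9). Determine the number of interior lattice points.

By the shoelace formula, twice the signed area is |(37·33 − 1·19) + (1·(-17) − (-18)·33) + ((-18)·4 − 14·(-17)) + (14·(-9) − 44·4) + (44·19 − 37·(-9))| = 2812, so the area is 1406.
Along each edge there are gcd(|Δx|,|Δy|)+1 lattice points, so counting each shared vertex once the boundary has gcd(36,14) + gcd(19,50) + gcd(32,21) + gcd(30,13) + gcd(7,28) = 2+1+1+1+7 = 12.
By Pick's theorem A = I + B/2 − 1, so I = 1406 − 12/2 + 1 = 1401.

1401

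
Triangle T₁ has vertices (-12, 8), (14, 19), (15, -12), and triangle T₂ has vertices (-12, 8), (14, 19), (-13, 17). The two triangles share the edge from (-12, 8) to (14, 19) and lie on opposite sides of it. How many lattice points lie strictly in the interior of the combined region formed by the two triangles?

530

The union is the simple quadrilateral with vertices (-12, 8), (15, -12), (14, 19), (-13, 17) in order.
By the shoelace formula, twice the signed area is |[(-12)·(-12) − 15·8] + [15·19 − 14·(-12)] + [14·17 − (-13)·19] + [(-13)·8 − (-12)·17]| = 1062, so the area is 531.
Summing gcd(|Δx|,|Δy|) over the edges gives the boundary count: gcd(27,20) + gcd(1,31) + gcd(27,2) + gcd(1,9) = 1+1+1+1 = 4.
By Pick's theorem I = A − B/2 + 1 = 531 − 4/2 + 1 = 530.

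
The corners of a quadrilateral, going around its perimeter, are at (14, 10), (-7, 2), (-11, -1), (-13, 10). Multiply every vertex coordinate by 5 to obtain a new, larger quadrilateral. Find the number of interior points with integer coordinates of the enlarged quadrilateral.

By the shoelace formula, twice the signed area is |(14·2 − (-7)·10) + ((-7)·(-1) − (-11)·2) + ((-11)·10 − (-13)·(-1)) + ((-13)·10 − 14·10)| = 266, so the area is 133.
The number of boundary lattice points is Σ gcd(|Δx|,|Δy|) = gcd(21,8) + gcd(4,3) + gcd(2,11) + gcd(27,0) = 1+1+1+27 = 30.
Scaling by 5 multiplies the area by 5² = 25 (so the new area is 3325) and multiplies the boundary lattice-point count by 5, giving 150.
By Pick's theorem, the interior count of the dilated polygon is 3325 − 150/2 + 1 = 3251.

3251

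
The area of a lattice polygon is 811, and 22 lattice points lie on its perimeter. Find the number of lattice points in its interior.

Pick's theorem A = I + B/2 − 1 rearranges to I = A − B/2 + 1 = 811 − 22/2 + 1 = 801.

801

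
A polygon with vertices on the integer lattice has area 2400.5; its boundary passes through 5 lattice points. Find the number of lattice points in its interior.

Pick's theorem A = I + B/2 − 1 rearranges to I = A − B/2 + 1 = 2400.5 − 5/2 + 1 = 2399.

2399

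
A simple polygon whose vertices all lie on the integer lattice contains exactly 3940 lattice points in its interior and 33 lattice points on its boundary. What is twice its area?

Pick's theorem states A = I + B/2 − 1, so A = 3940 + 33/2 − 1 = 7911/2.
Hence 2A = 7911.

7911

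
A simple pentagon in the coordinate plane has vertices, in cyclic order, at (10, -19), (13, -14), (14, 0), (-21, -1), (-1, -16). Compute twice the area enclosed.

803

The shoelace formula gives twice the area as |[10·(-14) − 13·(-19)] + [13·0 − 14·(-14)] + [14·(-1) − (-21)·0] + [(-21)·(-16) − (-1)·(-1)] + [(-1)·(-19) − 10·(-16)]| = 803, so the area is 401.5.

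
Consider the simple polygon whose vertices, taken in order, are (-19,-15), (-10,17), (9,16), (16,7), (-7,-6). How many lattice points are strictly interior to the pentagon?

The shoelace formula gives twice the area as |((-19)·17 − (-10)·(-15)) + ((-10)·16 − 9·17) + (9·7 − 16·16) + (16·(-6) − (-7)·7) + ((-7)·(-15) − (-19)·(-6))| = 1035, so the area is 517.5.
The number of boundary lattice points is Σ gcd(|Δx|,|Δy|) = gcd(9,32) + gcd(19,1) + gcd(7,9) + gcd(23,13) + gcd(12,9) = 1+1+1+1+3 = 7.
By Pick's theorem A = I + B/2 − 1, so I = 517.5 − 7/2 + 1 = 515.

515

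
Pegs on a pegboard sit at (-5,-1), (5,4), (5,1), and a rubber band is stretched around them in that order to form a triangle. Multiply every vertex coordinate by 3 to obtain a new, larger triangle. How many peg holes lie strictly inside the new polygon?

Using the shoelace formula, 2A = |[(-5)·4 − 5·(-1)] + [5·1 − 5·4] + [5·(-1) − (-5)·1]| = 30, so the area is 15.
The number of boundary lattice points is Σ gcd(|Δx|,|Δy|) = gcd(10,5) + gcd(0,3) + gcd(10,2) = 5+3+2 = 10.
Scaling by 3 multiplies the area by 3² = 9 (so the new area is 135) and multiplies the boundary lattice-point count by 3, giving 30.
By Pick's theorem, the interior count of the dilated polygon is 135 − 30/2 + 1 = 121.

121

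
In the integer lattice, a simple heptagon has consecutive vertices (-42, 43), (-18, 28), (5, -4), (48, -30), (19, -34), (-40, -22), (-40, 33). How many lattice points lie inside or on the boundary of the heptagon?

By the shoelace formula, twice the signed area is |((-42)·28 − (-18)·43) + ((-18)·(-4) − 5·28) + (5·(-30) − 48·(-4)) + (48·(-34) − 19·(-30)) + (19·(-22) − (-40)·(-34)) + ((-40)·33 − (-40)·(-22)) + ((-40)·43 − (-42)·33)| = 5802, so the area is 2901.
The number of boundary lattice points is Σ gcd(|Δx|,|Δy|) = gcd(24,15) + gcd(23,32) + gcd(43,26) + gcd(29,4) + gcd(59,12) + gcd(0,55) + gcd(2,10) = 3+1+1+1+1+55+2 = 64.
Pick's theorem gives I = A − B/2 + 1 = 2901 − 64/2 + 1 = 2870, so the closed region contains I + B = 2870 + 64 = 2934 lattice points.

2934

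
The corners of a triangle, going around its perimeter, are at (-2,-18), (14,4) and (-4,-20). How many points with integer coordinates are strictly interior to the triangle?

2

By the shoelace formula, twice the signed area is |[(-2)·4 − 14·(-18)] + [14·(-20) − (-4)·4] + [(-4)·(-18) − (-2)·(-20)]| = 12, so the area is 6.
Along each edge there are gcd(|Δx|,|Δy|)+1 lattice points, so counting each shared vertex once the boundary has gcd(16,22) + gcd(18,24) + gcd(2,2) = 2+6+2 = 10.
By Pick's theorem A = I + B/2 − 1, so I = 6 − 10/2 + 1 = 2.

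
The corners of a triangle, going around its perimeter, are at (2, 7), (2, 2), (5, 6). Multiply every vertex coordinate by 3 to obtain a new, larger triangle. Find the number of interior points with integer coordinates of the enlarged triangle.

58

By the shoelace formula, twice the signed area is |(2·2 − 2·7) + (2·6 − 5·2) + (5·7 − 2·6)| = 15, so the area is 15/2.
Along each edge there are gcd(|Δx|,|Δy|)+1 lattice points, so counting each shared vertex once the boundary has gcd(0,5) + gcd(3,4) + gcd(3,1) = 5+1+1 = 7.
Scaling by 3 multiplies the area by 3² = 9 (so the new area is 67.5) and multiplies the boundary lattice-point count by 3, giving 21.
By Pick's theorem, the interior count of the dilated polygon is 67.5 − 21/2 + 1 = 58.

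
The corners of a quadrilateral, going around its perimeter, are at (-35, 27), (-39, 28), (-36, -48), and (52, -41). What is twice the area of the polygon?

By the shoelace formula, twice the signed area is |((-35)·28 − (-39)·27) + ((-39)·(-48) − (-36)·28) + ((-36)·(-41) − 52·(-48)) + (52·27 − (-35)·(-41))| = 6894, so the area is 3447.

6894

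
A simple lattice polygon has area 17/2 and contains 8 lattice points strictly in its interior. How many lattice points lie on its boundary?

Pick's theorem gives A = I + B/2 − 1, so B = 2(A − I + 1) = 2(17/2 − 8 + 1) = 3.

3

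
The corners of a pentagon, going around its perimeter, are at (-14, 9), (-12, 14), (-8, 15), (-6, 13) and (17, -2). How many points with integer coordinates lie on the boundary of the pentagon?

6

Along each edge there are gcd(|Δx|,|Δy|)+1 lattice points, so counting each shared vertex once the boundary has gcd(2,5) + gcd(4,1) + gcd(2,2) + gcd(23,15) + gcd(31,11) = 1+1+2+1+1 = 6.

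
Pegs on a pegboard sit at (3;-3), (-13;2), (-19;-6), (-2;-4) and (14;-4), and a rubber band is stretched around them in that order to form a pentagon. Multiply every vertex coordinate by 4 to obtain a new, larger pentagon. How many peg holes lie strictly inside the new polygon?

The shoelace formula gives twice the area as |[3·2 − (-13)·(-3)] + [(-13)·(-6) − (-19)·2] + [(-19)·(-4) − (-2)·(-6)] + [(-2)·(-4) − 14·(-4)] + [14·(-3) − 3·(-4)]| = 181, so the area is 90.5.
Along each edge there are gcd(|Δx|,|Δy|)+1 lattice points, so counting each shared vertex once the boundary has gcd(16,5) + gcd(6,8) + gcd(17,2) + gcd(16,0) + gcd(11,1) = 1+2+1+16+1 = 21.
Scaling by 4 multiplies the area by 4² = 16 (so the new area is 1448) and multiplies the boundary lattice-point count by 4, giving 84.
By Pick's theorem, the interior count of the dilated polygon is 1448 − 84/2 + 1 = 1407.

1407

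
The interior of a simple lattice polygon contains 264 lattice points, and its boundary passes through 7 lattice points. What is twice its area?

533

Pick's theorem states A = I + B/2 − 1, so A = 264 + 7/2 − 1 = 533/2.
Hence 2A = 533.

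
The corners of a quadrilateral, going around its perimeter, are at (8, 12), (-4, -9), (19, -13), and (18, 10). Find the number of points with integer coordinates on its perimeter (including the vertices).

Summing gcd(|Δx|,|Δy|) over the edges gives the boundary count: gcd(12,21) + gcd(23,4) + gcd(1,23) + gcd(10,2) = 3+1+1+2 = 7.

7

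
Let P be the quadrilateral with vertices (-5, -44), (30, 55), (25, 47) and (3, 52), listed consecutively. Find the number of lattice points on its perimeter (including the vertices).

The number of boundary lattice points is Σ gcd(|Δx|,|Δy|) = gcd(35,99) + gcd(5,8) + gcd(22,5) + gcd(8,96) = 1+1+1+8 = 11.

11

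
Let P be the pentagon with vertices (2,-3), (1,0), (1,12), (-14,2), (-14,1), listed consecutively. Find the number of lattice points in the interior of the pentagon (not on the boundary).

By the shoelace formula, twice the signed area is |(2·0 − 1·(-3)) + (1·12 − 1·0) + (1·2 − (-14)·12) + ((-14)·1 − (-14)·2) + ((-14)·(-3) − 2·1)| = 239, so the area is 239/2.
Along each edge there are gcd(|Δx|,|Δy|)+1 lattice points, so counting each shared vertex once the boundary has gcd(1,3) + gcd(0,12) + gcd(15,10) + gcd(0,1) + gcd(16,4) = 1+12+5+1+4 = 23.
By Pick's theorem A = I + B/2 − 1, so I = 239/2 − 23/2 + 1 = 109.

109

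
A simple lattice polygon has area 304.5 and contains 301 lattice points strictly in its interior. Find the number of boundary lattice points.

Pick's theorem gives A = I + B/2 − 1, so B = 2(A − I + 1) = 2(304.5 − 301 + 1) = 9.

9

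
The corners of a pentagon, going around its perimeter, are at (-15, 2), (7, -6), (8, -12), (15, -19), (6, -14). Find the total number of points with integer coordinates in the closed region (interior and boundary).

120

The shoelace formula gives twice the area as |[(-15)·(-6) − 7·2] + [7·(-12) − 8·(-6)] + [8·(-19) − 15·(-12)] + [15·(-14) − 6·(-19)] + [6·2 − (-15)·(-14)]| = 226, so the area is 113.
The number of boundary lattice points is Σ gcd(|Δx|,|Δy|) = gcd(22,8) + gcd(1,6) + gcd(7,7) + gcd(9,5) + gcd(21,16) = 2+1+7+1+1 = 12.
Pick's theorem gives I = A − B/2 + 1 = 113 − 12/2 + 1 = 108, so the closed region contains I + B = 108 + 12 = 120 lattice points.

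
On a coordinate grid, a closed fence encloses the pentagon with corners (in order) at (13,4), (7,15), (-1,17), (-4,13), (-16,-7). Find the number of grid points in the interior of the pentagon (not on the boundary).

306

By the shoelace formula, twice the signed area is |[13·15 − 7·4] + [7·17 − (-1)·15] + [(-1)·13 − (-4)·17] + [(-4)·(-7) − (-16)·13] + [(-16)·4 − 13·(-7)]| = 619, so the area is 619/2.
The number of boundary lattice points is Σ gcd(|Δx|,|Δy|) = gcd(6,11) + gcd(8,2) + gcd(3,4) + gcd(12,20) + gcd(29,11) = 1+2+1+4+1 = 9.
Pick's theorem gives I = A − B/2 + 1 = 619/2 − 9/2 + 1 = 306.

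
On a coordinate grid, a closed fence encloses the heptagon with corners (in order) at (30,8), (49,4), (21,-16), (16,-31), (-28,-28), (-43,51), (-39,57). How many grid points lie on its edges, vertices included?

15

Summing gcd(|Δx|,|Δy|) over the edges gives the boundary count: gcd(19,4) + gcd(28,20) + gcd(5,15) + gcd(44,3) + gcd(15,79) + gcd(4,6) + gcd(69,49) = 1+4+5+1+1+2+1 = 15.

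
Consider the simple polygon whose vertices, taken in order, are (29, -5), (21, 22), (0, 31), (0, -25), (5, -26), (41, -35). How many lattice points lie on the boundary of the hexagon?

Along each edge there are gcd(|Δx|,|Δy|)+1 lattice points, so counting each shared vertex once the boundary has gcd(8,27) + gcd(21,9) + gcd(0,56) + gcd(5,1) + gcd(36,9) + gcd(12,30) = 1+3+56+1+9+6 = 76.

76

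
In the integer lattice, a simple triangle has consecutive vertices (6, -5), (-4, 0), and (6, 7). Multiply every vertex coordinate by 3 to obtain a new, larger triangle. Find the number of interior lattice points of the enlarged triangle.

514

Using the shoelace formula, 2A = |[6·0 − (-4)·(-5)] + [(-4)·7 − 6·0] + [6·(-5) − 6·7]| = 120, so the area is 60.
Summing gcd(|Δx|,|Δy|) over the edges gives the boundary count: gcd(10,5) + gcd(10,7) + gcd(0,12) = 5+1+12 = 18.
Scaling by 3 multiplies the area by 3² = 9 (so the new area is 540) and multiplies the boundary lattice-point count by 3, giving 54.
By Pick's theorem, the interior count of the dilated polygon is 540 − 54/2 + 1 = 514.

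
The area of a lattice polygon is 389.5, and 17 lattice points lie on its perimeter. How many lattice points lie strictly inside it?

382

Pick's theorem A = I + B/2 − 1 rearranges to I = A − B/2 + 1 = 389.5 − 17/2 + 1 = 382.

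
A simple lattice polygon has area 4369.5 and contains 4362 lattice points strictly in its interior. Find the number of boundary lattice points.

17

Pick's theorem gives A = I + B/2 − 1, so B = 2(A − I + 1) = 2(4369.5 − 4362 + 1) = 17.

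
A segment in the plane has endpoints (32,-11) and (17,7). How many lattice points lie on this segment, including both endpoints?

The number of lattice points on a segment between lattice points is gcd(|Δx|,|Δy|) + 1 = gcd(15,18) + 1 = 3 + 1 = 4.

4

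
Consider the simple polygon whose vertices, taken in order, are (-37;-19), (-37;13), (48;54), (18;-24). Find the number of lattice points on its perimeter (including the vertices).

44

Along each edge there are gcd(|Δx|,|Δy|)+1 lattice points, so counting each shared vertex once the boundary has gcd(0,32) + gcd(85,41) + gcd(30,78) + gcd(55,5) = 32+1+6+5 = 44.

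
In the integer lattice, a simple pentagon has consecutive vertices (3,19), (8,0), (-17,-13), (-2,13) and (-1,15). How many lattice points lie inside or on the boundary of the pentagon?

By the shoelace formula, twice the signed area is |(3·0 − 8·19) + (8·(-13) − (-17)·0) + ((-17)·13 − (-2)·(-13)) + ((-2)·15 − (-1)·13) + ((-1)·19 − 3·15)| = 584, so the area is 292.
The number of boundary lattice points is Σ gcd(|Δx|,|Δy|) = gcd(5,19) + gcd(25,13) + gcd(15,26) + gcd(1,2) + gcd(4,4) = 1+1+1+1+4 = 8.
Pick's theorem gives I = A − B/2 + 1 = 292 − 8/2 + 1 = 289, so the closed region contains I + B = 289 + 8 = 297 lattice points.

297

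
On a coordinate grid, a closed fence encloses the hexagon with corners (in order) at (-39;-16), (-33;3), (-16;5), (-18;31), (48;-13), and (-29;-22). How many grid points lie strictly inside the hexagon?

2111

By the shoelace formula, twice the signed area is |((-39)·3 − (-33)·(-16)) + ((-33)·5 − (-16)·3) + ((-16)·31 − (-18)·5) + ((-18)·(-13) − 48·31) + (48·(-22) − (-29)·(-13)) + ((-29)·(-16) − (-39)·(-22))| = 4249, so the area is 4249/2.
The number of boundary lattice points is Σ gcd(|Δx|,|Δy|) = gcd(6,19) + gcd(17,2) + gcd(2,26) + gcd(66,44) + gcd(77,9) + gcd(10,6) = 1+1+2+22+1+2 = 29.
By Pick's theorem A = I + B/2 − 1, so I = 4249/2 − 29/2 + 1 = 2111.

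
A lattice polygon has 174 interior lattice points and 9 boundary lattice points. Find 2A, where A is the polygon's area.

Pick's theorem states A = I + B/2 − 1, so A = 174 + 9/2 − 1 = 355/2.
Hence 2A = 355.

355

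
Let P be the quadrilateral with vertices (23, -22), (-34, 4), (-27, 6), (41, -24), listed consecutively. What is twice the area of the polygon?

700

The shoelace formula gives twice the area as |(23·4 − (-34)·(-22)) + ((-34)·6 − (-27)·4) + ((-27)·(-24) − 41·6) + (41·(-22) − 23·(-24))| = 700, so the area is 350.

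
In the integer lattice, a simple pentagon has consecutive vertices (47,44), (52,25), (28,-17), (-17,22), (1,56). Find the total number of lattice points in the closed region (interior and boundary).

2974

Using the shoelace formula, 2A = |(47·25 − 52·44) + (52·(-17) − 28·25) + (28·22 − (-17)·(-17)) + ((-17)·56 − 1·22) + (1·44 − 47·56)| = 5932, so the area is 2966.
Along each edge there are gcd(|Δx|,|Δy|)+1 lattice points, so counting each shared vertex once the boundary has gcd(5,19) + gcd(24,42) + gcd(45,39) + gcd(18,34) + gcd(46,12) = 1+6+3+2+2 = 14.
Pick's theorem gives I = A − B/2 + 1 = 2966 − 14/2 + 1 = 2960, so the closed region contains I + B = 2960 + 14 = 2974 lattice points.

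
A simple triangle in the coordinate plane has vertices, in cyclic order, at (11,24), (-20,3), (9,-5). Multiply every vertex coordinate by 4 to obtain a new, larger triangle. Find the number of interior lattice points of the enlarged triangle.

The shoelace formula gives twice the area as |(11·3 − (-20)·24) + ((-20)·(-5) − 9·3) + (9·24 − 11·(-5))| = 857, so the area is 857/2.
Summing gcd(|Δx|,|Δy|) over the edges gives the boundary count: gcd(31,21) + gcd(29,8) + gcd(2,29) = 1+1+1 = 3.
Scaling by 4 multiplies the area by 4² = 16 (so the new area is 6856) and multiplies the boundary lattice-point count by 4, giving 12.
By Pick's theorem, the interior count of the dilated polygon is 6856 − 12/2 + 1 = 6851.

6851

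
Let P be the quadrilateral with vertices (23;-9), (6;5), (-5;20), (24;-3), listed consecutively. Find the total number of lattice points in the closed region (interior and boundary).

152

Using the shoelace formula, 2A = |(23·5 − 6·(-9)) + (6·20 − (-5)·5) + ((-5)·(-3) − 24·20) + (24·(-9) − 23·(-3))| = 298, so the area is 149.
Along each edge there are gcd(|Δx|,|Δy|)+1 lattice points, so counting each shared vertex once the boundary has gcd(17,14) + gcd(11,15) + gcd(29,23) + gcd(1,6) = 1+1+1+1 = 4.
Pick's theorem gives I = A − B/2 + 1 = 149 − 4/2 + 1 = 148, so the closed region contains I + B = 148 + 4 = 152 lattice points.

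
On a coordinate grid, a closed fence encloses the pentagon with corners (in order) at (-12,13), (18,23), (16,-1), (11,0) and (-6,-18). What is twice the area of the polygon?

1377

By the shoelace formula, twice the signed area is |((-12)·23 − 18·13) + (18·(-1) − 16·23) + (16·0 − 11·(-1)) + (11·(-18) − (-6)·0) + ((-6)·13 − (-12)·(-18))| = 1377, so the area is 1377/2.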